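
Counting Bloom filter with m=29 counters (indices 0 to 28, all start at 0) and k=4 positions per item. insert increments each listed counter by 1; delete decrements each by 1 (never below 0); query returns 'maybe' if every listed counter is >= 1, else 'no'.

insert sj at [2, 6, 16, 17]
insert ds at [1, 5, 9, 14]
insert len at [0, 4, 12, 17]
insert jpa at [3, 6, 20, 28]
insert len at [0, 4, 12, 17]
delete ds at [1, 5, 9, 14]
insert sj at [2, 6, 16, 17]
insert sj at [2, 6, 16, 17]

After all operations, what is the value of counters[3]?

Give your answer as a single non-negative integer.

Step 1: insert sj at [2, 6, 16, 17] -> counters=[0,0,1,0,0,0,1,0,0,0,0,0,0,0,0,0,1,1,0,0,0,0,0,0,0,0,0,0,0]
Step 2: insert ds at [1, 5, 9, 14] -> counters=[0,1,1,0,0,1,1,0,0,1,0,0,0,0,1,0,1,1,0,0,0,0,0,0,0,0,0,0,0]
Step 3: insert len at [0, 4, 12, 17] -> counters=[1,1,1,0,1,1,1,0,0,1,0,0,1,0,1,0,1,2,0,0,0,0,0,0,0,0,0,0,0]
Step 4: insert jpa at [3, 6, 20, 28] -> counters=[1,1,1,1,1,1,2,0,0,1,0,0,1,0,1,0,1,2,0,0,1,0,0,0,0,0,0,0,1]
Step 5: insert len at [0, 4, 12, 17] -> counters=[2,1,1,1,2,1,2,0,0,1,0,0,2,0,1,0,1,3,0,0,1,0,0,0,0,0,0,0,1]
Step 6: delete ds at [1, 5, 9, 14] -> counters=[2,0,1,1,2,0,2,0,0,0,0,0,2,0,0,0,1,3,0,0,1,0,0,0,0,0,0,0,1]
Step 7: insert sj at [2, 6, 16, 17] -> counters=[2,0,2,1,2,0,3,0,0,0,0,0,2,0,0,0,2,4,0,0,1,0,0,0,0,0,0,0,1]
Step 8: insert sj at [2, 6, 16, 17] -> counters=[2,0,3,1,2,0,4,0,0,0,0,0,2,0,0,0,3,5,0,0,1,0,0,0,0,0,0,0,1]
Final counters=[2,0,3,1,2,0,4,0,0,0,0,0,2,0,0,0,3,5,0,0,1,0,0,0,0,0,0,0,1] -> counters[3]=1

Answer: 1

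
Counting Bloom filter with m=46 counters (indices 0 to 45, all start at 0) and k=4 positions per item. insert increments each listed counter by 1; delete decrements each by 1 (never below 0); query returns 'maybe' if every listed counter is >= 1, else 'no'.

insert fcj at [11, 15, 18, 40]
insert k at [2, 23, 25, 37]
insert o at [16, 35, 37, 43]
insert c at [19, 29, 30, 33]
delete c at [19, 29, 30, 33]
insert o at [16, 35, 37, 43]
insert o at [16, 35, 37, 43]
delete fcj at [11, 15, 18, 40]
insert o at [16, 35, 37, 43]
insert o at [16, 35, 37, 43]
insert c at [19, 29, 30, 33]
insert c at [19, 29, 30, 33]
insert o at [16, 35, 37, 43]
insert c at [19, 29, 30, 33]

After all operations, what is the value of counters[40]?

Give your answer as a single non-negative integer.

Step 1: insert fcj at [11, 15, 18, 40] -> counters=[0,0,0,0,0,0,0,0,0,0,0,1,0,0,0,1,0,0,1,0,0,0,0,0,0,0,0,0,0,0,0,0,0,0,0,0,0,0,0,0,1,0,0,0,0,0]
Step 2: insert k at [2, 23, 25, 37] -> counters=[0,0,1,0,0,0,0,0,0,0,0,1,0,0,0,1,0,0,1,0,0,0,0,1,0,1,0,0,0,0,0,0,0,0,0,0,0,1,0,0,1,0,0,0,0,0]
Step 3: insert o at [16, 35, 37, 43] -> counters=[0,0,1,0,0,0,0,0,0,0,0,1,0,0,0,1,1,0,1,0,0,0,0,1,0,1,0,0,0,0,0,0,0,0,0,1,0,2,0,0,1,0,0,1,0,0]
Step 4: insert c at [19, 29, 30, 33] -> counters=[0,0,1,0,0,0,0,0,0,0,0,1,0,0,0,1,1,0,1,1,0,0,0,1,0,1,0,0,0,1,1,0,0,1,0,1,0,2,0,0,1,0,0,1,0,0]
Step 5: delete c at [19, 29, 30, 33] -> counters=[0,0,1,0,0,0,0,0,0,0,0,1,0,0,0,1,1,0,1,0,0,0,0,1,0,1,0,0,0,0,0,0,0,0,0,1,0,2,0,0,1,0,0,1,0,0]
Step 6: insert o at [16, 35, 37, 43] -> counters=[0,0,1,0,0,0,0,0,0,0,0,1,0,0,0,1,2,0,1,0,0,0,0,1,0,1,0,0,0,0,0,0,0,0,0,2,0,3,0,0,1,0,0,2,0,0]
Step 7: insert o at [16, 35, 37, 43] -> counters=[0,0,1,0,0,0,0,0,0,0,0,1,0,0,0,1,3,0,1,0,0,0,0,1,0,1,0,0,0,0,0,0,0,0,0,3,0,4,0,0,1,0,0,3,0,0]
Step 8: delete fcj at [11, 15, 18, 40] -> counters=[0,0,1,0,0,0,0,0,0,0,0,0,0,0,0,0,3,0,0,0,0,0,0,1,0,1,0,0,0,0,0,0,0,0,0,3,0,4,0,0,0,0,0,3,0,0]
Step 9: insert o at [16, 35, 37, 43] -> counters=[0,0,1,0,0,0,0,0,0,0,0,0,0,0,0,0,4,0,0,0,0,0,0,1,0,1,0,0,0,0,0,0,0,0,0,4,0,5,0,0,0,0,0,4,0,0]
Step 10: insert o at [16, 35, 37, 43] -> counters=[0,0,1,0,0,0,0,0,0,0,0,0,0,0,0,0,5,0,0,0,0,0,0,1,0,1,0,0,0,0,0,0,0,0,0,5,0,6,0,0,0,0,0,5,0,0]
Step 11: insert c at [19, 29, 30, 33] -> counters=[0,0,1,0,0,0,0,0,0,0,0,0,0,0,0,0,5,0,0,1,0,0,0,1,0,1,0,0,0,1,1,0,0,1,0,5,0,6,0,0,0,0,0,5,0,0]
Step 12: insert c at [19, 29, 30, 33] -> counters=[0,0,1,0,0,0,0,0,0,0,0,0,0,0,0,0,5,0,0,2,0,0,0,1,0,1,0,0,0,2,2,0,0,2,0,5,0,6,0,0,0,0,0,5,0,0]
Step 13: insert o at [16, 35, 37, 43] -> counters=[0,0,1,0,0,0,0,0,0,0,0,0,0,0,0,0,6,0,0,2,0,0,0,1,0,1,0,0,0,2,2,0,0,2,0,6,0,7,0,0,0,0,0,6,0,0]
Step 14: insert c at [19, 29, 30, 33] -> counters=[0,0,1,0,0,0,0,0,0,0,0,0,0,0,0,0,6,0,0,3,0,0,0,1,0,1,0,0,0,3,3,0,0,3,0,6,0,7,0,0,0,0,0,6,0,0]
Final counters=[0,0,1,0,0,0,0,0,0,0,0,0,0,0,0,0,6,0,0,3,0,0,0,1,0,1,0,0,0,3,3,0,0,3,0,6,0,7,0,0,0,0,0,6,0,0] -> counters[40]=0

Answer: 0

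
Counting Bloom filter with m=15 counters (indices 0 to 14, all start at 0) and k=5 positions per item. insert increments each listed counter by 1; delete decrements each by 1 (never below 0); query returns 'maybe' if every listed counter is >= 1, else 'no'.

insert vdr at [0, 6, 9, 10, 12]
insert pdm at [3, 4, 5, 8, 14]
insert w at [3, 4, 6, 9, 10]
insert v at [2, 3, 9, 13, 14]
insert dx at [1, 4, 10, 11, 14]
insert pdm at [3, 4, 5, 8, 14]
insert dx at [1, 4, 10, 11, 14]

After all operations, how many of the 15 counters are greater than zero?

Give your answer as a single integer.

Step 1: insert vdr at [0, 6, 9, 10, 12] -> counters=[1,0,0,0,0,0,1,0,0,1,1,0,1,0,0]
Step 2: insert pdm at [3, 4, 5, 8, 14] -> counters=[1,0,0,1,1,1,1,0,1,1,1,0,1,0,1]
Step 3: insert w at [3, 4, 6, 9, 10] -> counters=[1,0,0,2,2,1,2,0,1,2,2,0,1,0,1]
Step 4: insert v at [2, 3, 9, 13, 14] -> counters=[1,0,1,3,2,1,2,0,1,3,2,0,1,1,2]
Step 5: insert dx at [1, 4, 10, 11, 14] -> counters=[1,1,1,3,3,1,2,0,1,3,3,1,1,1,3]
Step 6: insert pdm at [3, 4, 5, 8, 14] -> counters=[1,1,1,4,4,2,2,0,2,3,3,1,1,1,4]
Step 7: insert dx at [1, 4, 10, 11, 14] -> counters=[1,2,1,4,5,2,2,0,2,3,4,2,1,1,5]
Final counters=[1,2,1,4,5,2,2,0,2,3,4,2,1,1,5] -> 14 nonzero

Answer: 14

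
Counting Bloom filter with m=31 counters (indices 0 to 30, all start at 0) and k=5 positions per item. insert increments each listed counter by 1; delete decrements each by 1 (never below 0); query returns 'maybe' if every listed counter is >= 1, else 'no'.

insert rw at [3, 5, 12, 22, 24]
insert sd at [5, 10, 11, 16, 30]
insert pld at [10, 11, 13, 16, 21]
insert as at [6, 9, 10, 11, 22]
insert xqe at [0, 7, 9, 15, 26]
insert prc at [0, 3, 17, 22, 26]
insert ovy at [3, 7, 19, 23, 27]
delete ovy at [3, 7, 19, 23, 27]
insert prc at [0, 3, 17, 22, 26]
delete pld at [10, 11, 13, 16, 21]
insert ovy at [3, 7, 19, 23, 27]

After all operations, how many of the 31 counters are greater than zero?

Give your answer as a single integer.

Step 1: insert rw at [3, 5, 12, 22, 24] -> counters=[0,0,0,1,0,1,0,0,0,0,0,0,1,0,0,0,0,0,0,0,0,0,1,0,1,0,0,0,0,0,0]
Step 2: insert sd at [5, 10, 11, 16, 30] -> counters=[0,0,0,1,0,2,0,0,0,0,1,1,1,0,0,0,1,0,0,0,0,0,1,0,1,0,0,0,0,0,1]
Step 3: insert pld at [10, 11, 13, 16, 21] -> counters=[0,0,0,1,0,2,0,0,0,0,2,2,1,1,0,0,2,0,0,0,0,1,1,0,1,0,0,0,0,0,1]
Step 4: insert as at [6, 9, 10, 11, 22] -> counters=[0,0,0,1,0,2,1,0,0,1,3,3,1,1,0,0,2,0,0,0,0,1,2,0,1,0,0,0,0,0,1]
Step 5: insert xqe at [0, 7, 9, 15, 26] -> counters=[1,0,0,1,0,2,1,1,0,2,3,3,1,1,0,1,2,0,0,0,0,1,2,0,1,0,1,0,0,0,1]
Step 6: insert prc at [0, 3, 17, 22, 26] -> counters=[2,0,0,2,0,2,1,1,0,2,3,3,1,1,0,1,2,1,0,0,0,1,3,0,1,0,2,0,0,0,1]
Step 7: insert ovy at [3, 7, 19, 23, 27] -> counters=[2,0,0,3,0,2,1,2,0,2,3,3,1,1,0,1,2,1,0,1,0,1,3,1,1,0,2,1,0,0,1]
Step 8: delete ovy at [3, 7, 19, 23, 27] -> counters=[2,0,0,2,0,2,1,1,0,2,3,3,1,1,0,1,2,1,0,0,0,1,3,0,1,0,2,0,0,0,1]
Step 9: insert prc at [0, 3, 17, 22, 26] -> counters=[3,0,0,3,0,2,1,1,0,2,3,3,1,1,0,1,2,2,0,0,0,1,4,0,1,0,3,0,0,0,1]
Step 10: delete pld at [10, 11, 13, 16, 21] -> counters=[3,0,0,3,0,2,1,1,0,2,2,2,1,0,0,1,1,2,0,0,0,0,4,0,1,0,3,0,0,0,1]
Step 11: insert ovy at [3, 7, 19, 23, 27] -> counters=[3,0,0,4,0,2,1,2,0,2,2,2,1,0,0,1,1,2,0,1,0,0,4,1,1,0,3,1,0,0,1]
Final counters=[3,0,0,4,0,2,1,2,0,2,2,2,1,0,0,1,1,2,0,1,0,0,4,1,1,0,3,1,0,0,1] -> 19 nonzero

Answer: 19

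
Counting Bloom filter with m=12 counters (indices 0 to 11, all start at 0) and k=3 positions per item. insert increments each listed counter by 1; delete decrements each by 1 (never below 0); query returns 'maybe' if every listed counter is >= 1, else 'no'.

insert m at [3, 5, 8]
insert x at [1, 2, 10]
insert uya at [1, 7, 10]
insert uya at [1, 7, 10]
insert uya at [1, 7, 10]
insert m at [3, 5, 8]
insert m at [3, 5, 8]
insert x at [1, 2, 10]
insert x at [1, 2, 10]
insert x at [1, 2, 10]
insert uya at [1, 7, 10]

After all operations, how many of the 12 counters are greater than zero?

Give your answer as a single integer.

Answer: 7

Derivation:
Step 1: insert m at [3, 5, 8] -> counters=[0,0,0,1,0,1,0,0,1,0,0,0]
Step 2: insert x at [1, 2, 10] -> counters=[0,1,1,1,0,1,0,0,1,0,1,0]
Step 3: insert uya at [1, 7, 10] -> counters=[0,2,1,1,0,1,0,1,1,0,2,0]
Step 4: insert uya at [1, 7, 10] -> counters=[0,3,1,1,0,1,0,2,1,0,3,0]
Step 5: insert uya at [1, 7, 10] -> counters=[0,4,1,1,0,1,0,3,1,0,4,0]
Step 6: insert m at [3, 5, 8] -> counters=[0,4,1,2,0,2,0,3,2,0,4,0]
Step 7: insert m at [3, 5, 8] -> counters=[0,4,1,3,0,3,0,3,3,0,4,0]
Step 8: insert x at [1, 2, 10] -> counters=[0,5,2,3,0,3,0,3,3,0,5,0]
Step 9: insert x at [1, 2, 10] -> counters=[0,6,3,3,0,3,0,3,3,0,6,0]
Step 10: insert x at [1, 2, 10] -> counters=[0,7,4,3,0,3,0,3,3,0,7,0]
Step 11: insert uya at [1, 7, 10] -> counters=[0,8,4,3,0,3,0,4,3,0,8,0]
Final counters=[0,8,4,3,0,3,0,4,3,0,8,0] -> 7 nonzero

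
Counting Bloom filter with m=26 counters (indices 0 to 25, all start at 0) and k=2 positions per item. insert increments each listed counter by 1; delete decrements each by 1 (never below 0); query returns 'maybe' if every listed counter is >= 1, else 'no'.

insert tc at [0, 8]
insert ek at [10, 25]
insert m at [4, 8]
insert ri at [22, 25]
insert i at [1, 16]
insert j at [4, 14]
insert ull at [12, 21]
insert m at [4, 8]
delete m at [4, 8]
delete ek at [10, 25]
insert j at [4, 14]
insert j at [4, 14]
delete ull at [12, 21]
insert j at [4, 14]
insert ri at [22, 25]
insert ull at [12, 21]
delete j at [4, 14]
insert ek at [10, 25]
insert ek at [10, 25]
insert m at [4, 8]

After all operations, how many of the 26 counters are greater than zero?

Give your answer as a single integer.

Answer: 11

Derivation:
Step 1: insert tc at [0, 8] -> counters=[1,0,0,0,0,0,0,0,1,0,0,0,0,0,0,0,0,0,0,0,0,0,0,0,0,0]
Step 2: insert ek at [10, 25] -> counters=[1,0,0,0,0,0,0,0,1,0,1,0,0,0,0,0,0,0,0,0,0,0,0,0,0,1]
Step 3: insert m at [4, 8] -> counters=[1,0,0,0,1,0,0,0,2,0,1,0,0,0,0,0,0,0,0,0,0,0,0,0,0,1]
Step 4: insert ri at [22, 25] -> counters=[1,0,0,0,1,0,0,0,2,0,1,0,0,0,0,0,0,0,0,0,0,0,1,0,0,2]
Step 5: insert i at [1, 16] -> counters=[1,1,0,0,1,0,0,0,2,0,1,0,0,0,0,0,1,0,0,0,0,0,1,0,0,2]
Step 6: insert j at [4, 14] -> counters=[1,1,0,0,2,0,0,0,2,0,1,0,0,0,1,0,1,0,0,0,0,0,1,0,0,2]
Step 7: insert ull at [12, 21] -> counters=[1,1,0,0,2,0,0,0,2,0,1,0,1,0,1,0,1,0,0,0,0,1,1,0,0,2]
Step 8: insert m at [4, 8] -> counters=[1,1,0,0,3,0,0,0,3,0,1,0,1,0,1,0,1,0,0,0,0,1,1,0,0,2]
Step 9: delete m at [4, 8] -> counters=[1,1,0,0,2,0,0,0,2,0,1,0,1,0,1,0,1,0,0,0,0,1,1,0,0,2]
Step 10: delete ek at [10, 25] -> counters=[1,1,0,0,2,0,0,0,2,0,0,0,1,0,1,0,1,0,0,0,0,1,1,0,0,1]
Step 11: insert j at [4, 14] -> counters=[1,1,0,0,3,0,0,0,2,0,0,0,1,0,2,0,1,0,0,0,0,1,1,0,0,1]
Step 12: insert j at [4, 14] -> counters=[1,1,0,0,4,0,0,0,2,0,0,0,1,0,3,0,1,0,0,0,0,1,1,0,0,1]
Step 13: delete ull at [12, 21] -> counters=[1,1,0,0,4,0,0,0,2,0,0,0,0,0,3,0,1,0,0,0,0,0,1,0,0,1]
Step 14: insert j at [4, 14] -> counters=[1,1,0,0,5,0,0,0,2,0,0,0,0,0,4,0,1,0,0,0,0,0,1,0,0,1]
Step 15: insert ri at [22, 25] -> counters=[1,1,0,0,5,0,0,0,2,0,0,0,0,0,4,0,1,0,0,0,0,0,2,0,0,2]
Step 16: insert ull at [12, 21] -> counters=[1,1,0,0,5,0,0,0,2,0,0,0,1,0,4,0,1,0,0,0,0,1,2,0,0,2]
Step 17: delete j at [4, 14] -> counters=[1,1,0,0,4,0,0,0,2,0,0,0,1,0,3,0,1,0,0,0,0,1,2,0,0,2]
Step 18: insert ek at [10, 25] -> counters=[1,1,0,0,4,0,0,0,2,0,1,0,1,0,3,0,1,0,0,0,0,1,2,0,0,3]
Step 19: insert ek at [10, 25] -> counters=[1,1,0,0,4,0,0,0,2,0,2,0,1,0,3,0,1,0,0,0,0,1,2,0,0,4]
Step 20: insert m at [4, 8] -> counters=[1,1,0,0,5,0,0,0,3,0,2,0,1,0,3,0,1,0,0,0,0,1,2,0,0,4]
Final counters=[1,1,0,0,5,0,0,0,3,0,2,0,1,0,3,0,1,0,0,0,0,1,2,0,0,4] -> 11 nonzero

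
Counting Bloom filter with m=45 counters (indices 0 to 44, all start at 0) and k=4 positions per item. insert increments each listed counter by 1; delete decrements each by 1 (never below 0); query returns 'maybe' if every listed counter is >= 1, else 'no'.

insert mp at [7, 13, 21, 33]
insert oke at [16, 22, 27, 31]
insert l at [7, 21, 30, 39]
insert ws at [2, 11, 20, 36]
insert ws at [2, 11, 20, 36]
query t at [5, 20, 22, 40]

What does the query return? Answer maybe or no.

Step 1: insert mp at [7, 13, 21, 33] -> counters=[0,0,0,0,0,0,0,1,0,0,0,0,0,1,0,0,0,0,0,0,0,1,0,0,0,0,0,0,0,0,0,0,0,1,0,0,0,0,0,0,0,0,0,0,0]
Step 2: insert oke at [16, 22, 27, 31] -> counters=[0,0,0,0,0,0,0,1,0,0,0,0,0,1,0,0,1,0,0,0,0,1,1,0,0,0,0,1,0,0,0,1,0,1,0,0,0,0,0,0,0,0,0,0,0]
Step 3: insert l at [7, 21, 30, 39] -> counters=[0,0,0,0,0,0,0,2,0,0,0,0,0,1,0,0,1,0,0,0,0,2,1,0,0,0,0,1,0,0,1,1,0,1,0,0,0,0,0,1,0,0,0,0,0]
Step 4: insert ws at [2, 11, 20, 36] -> counters=[0,0,1,0,0,0,0,2,0,0,0,1,0,1,0,0,1,0,0,0,1,2,1,0,0,0,0,1,0,0,1,1,0,1,0,0,1,0,0,1,0,0,0,0,0]
Step 5: insert ws at [2, 11, 20, 36] -> counters=[0,0,2,0,0,0,0,2,0,0,0,2,0,1,0,0,1,0,0,0,2,2,1,0,0,0,0,1,0,0,1,1,0,1,0,0,2,0,0,1,0,0,0,0,0]
Query t: check counters[5]=0 counters[20]=2 counters[22]=1 counters[40]=0 -> no

Answer: no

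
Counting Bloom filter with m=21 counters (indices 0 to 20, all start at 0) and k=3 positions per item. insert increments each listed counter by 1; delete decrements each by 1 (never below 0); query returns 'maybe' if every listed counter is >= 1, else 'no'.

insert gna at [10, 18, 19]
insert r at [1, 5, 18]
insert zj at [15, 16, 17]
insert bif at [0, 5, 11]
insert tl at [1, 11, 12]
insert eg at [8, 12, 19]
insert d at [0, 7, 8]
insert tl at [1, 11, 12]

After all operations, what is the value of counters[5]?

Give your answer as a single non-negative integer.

Answer: 2

Derivation:
Step 1: insert gna at [10, 18, 19] -> counters=[0,0,0,0,0,0,0,0,0,0,1,0,0,0,0,0,0,0,1,1,0]
Step 2: insert r at [1, 5, 18] -> counters=[0,1,0,0,0,1,0,0,0,0,1,0,0,0,0,0,0,0,2,1,0]
Step 3: insert zj at [15, 16, 17] -> counters=[0,1,0,0,0,1,0,0,0,0,1,0,0,0,0,1,1,1,2,1,0]
Step 4: insert bif at [0, 5, 11] -> counters=[1,1,0,0,0,2,0,0,0,0,1,1,0,0,0,1,1,1,2,1,0]
Step 5: insert tl at [1, 11, 12] -> counters=[1,2,0,0,0,2,0,0,0,0,1,2,1,0,0,1,1,1,2,1,0]
Step 6: insert eg at [8, 12, 19] -> counters=[1,2,0,0,0,2,0,0,1,0,1,2,2,0,0,1,1,1,2,2,0]
Step 7: insert d at [0, 7, 8] -> counters=[2,2,0,0,0,2,0,1,2,0,1,2,2,0,0,1,1,1,2,2,0]
Step 8: insert tl at [1, 11, 12] -> counters=[2,3,0,0,0,2,0,1,2,0,1,3,3,0,0,1,1,1,2,2,0]
Final counters=[2,3,0,0,0,2,0,1,2,0,1,3,3,0,0,1,1,1,2,2,0] -> counters[5]=2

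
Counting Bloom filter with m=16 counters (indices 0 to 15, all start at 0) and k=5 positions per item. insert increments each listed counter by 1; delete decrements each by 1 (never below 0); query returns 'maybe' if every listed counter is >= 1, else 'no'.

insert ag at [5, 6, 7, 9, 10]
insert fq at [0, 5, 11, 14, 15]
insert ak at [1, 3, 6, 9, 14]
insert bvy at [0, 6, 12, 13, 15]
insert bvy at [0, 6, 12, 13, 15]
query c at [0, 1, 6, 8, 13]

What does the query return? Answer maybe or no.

Step 1: insert ag at [5, 6, 7, 9, 10] -> counters=[0,0,0,0,0,1,1,1,0,1,1,0,0,0,0,0]
Step 2: insert fq at [0, 5, 11, 14, 15] -> counters=[1,0,0,0,0,2,1,1,0,1,1,1,0,0,1,1]
Step 3: insert ak at [1, 3, 6, 9, 14] -> counters=[1,1,0,1,0,2,2,1,0,2,1,1,0,0,2,1]
Step 4: insert bvy at [0, 6, 12, 13, 15] -> counters=[2,1,0,1,0,2,3,1,0,2,1,1,1,1,2,2]
Step 5: insert bvy at [0, 6, 12, 13, 15] -> counters=[3,1,0,1,0,2,4,1,0,2,1,1,2,2,2,3]
Query c: check counters[0]=3 counters[1]=1 counters[6]=4 counters[8]=0 counters[13]=2 -> no

Answer: no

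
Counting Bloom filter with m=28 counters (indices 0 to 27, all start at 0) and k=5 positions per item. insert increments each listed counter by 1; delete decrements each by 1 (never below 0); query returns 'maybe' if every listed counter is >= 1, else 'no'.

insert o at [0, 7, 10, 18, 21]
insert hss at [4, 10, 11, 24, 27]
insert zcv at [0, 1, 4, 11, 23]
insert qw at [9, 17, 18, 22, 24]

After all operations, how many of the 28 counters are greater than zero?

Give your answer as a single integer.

Answer: 14

Derivation:
Step 1: insert o at [0, 7, 10, 18, 21] -> counters=[1,0,0,0,0,0,0,1,0,0,1,0,0,0,0,0,0,0,1,0,0,1,0,0,0,0,0,0]
Step 2: insert hss at [4, 10, 11, 24, 27] -> counters=[1,0,0,0,1,0,0,1,0,0,2,1,0,0,0,0,0,0,1,0,0,1,0,0,1,0,0,1]
Step 3: insert zcv at [0, 1, 4, 11, 23] -> counters=[2,1,0,0,2,0,0,1,0,0,2,2,0,0,0,0,0,0,1,0,0,1,0,1,1,0,0,1]
Step 4: insert qw at [9, 17, 18, 22, 24] -> counters=[2,1,0,0,2,0,0,1,0,1,2,2,0,0,0,0,0,1,2,0,0,1,1,1,2,0,0,1]
Final counters=[2,1,0,0,2,0,0,1,0,1,2,2,0,0,0,0,0,1,2,0,0,1,1,1,2,0,0,1] -> 14 nonzero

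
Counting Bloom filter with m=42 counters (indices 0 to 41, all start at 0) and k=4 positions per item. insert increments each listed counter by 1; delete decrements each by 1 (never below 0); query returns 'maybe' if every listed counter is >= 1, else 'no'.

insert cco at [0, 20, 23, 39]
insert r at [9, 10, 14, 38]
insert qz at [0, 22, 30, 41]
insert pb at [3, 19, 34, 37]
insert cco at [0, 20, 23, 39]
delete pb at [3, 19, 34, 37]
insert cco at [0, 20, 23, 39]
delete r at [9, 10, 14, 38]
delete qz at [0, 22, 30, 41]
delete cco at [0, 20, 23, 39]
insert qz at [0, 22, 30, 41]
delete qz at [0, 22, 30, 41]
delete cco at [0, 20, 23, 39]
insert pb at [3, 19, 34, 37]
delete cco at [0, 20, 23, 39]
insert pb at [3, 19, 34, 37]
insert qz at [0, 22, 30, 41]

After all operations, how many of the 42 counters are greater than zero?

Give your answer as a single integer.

Step 1: insert cco at [0, 20, 23, 39] -> counters=[1,0,0,0,0,0,0,0,0,0,0,0,0,0,0,0,0,0,0,0,1,0,0,1,0,0,0,0,0,0,0,0,0,0,0,0,0,0,0,1,0,0]
Step 2: insert r at [9, 10, 14, 38] -> counters=[1,0,0,0,0,0,0,0,0,1,1,0,0,0,1,0,0,0,0,0,1,0,0,1,0,0,0,0,0,0,0,0,0,0,0,0,0,0,1,1,0,0]
Step 3: insert qz at [0, 22, 30, 41] -> counters=[2,0,0,0,0,0,0,0,0,1,1,0,0,0,1,0,0,0,0,0,1,0,1,1,0,0,0,0,0,0,1,0,0,0,0,0,0,0,1,1,0,1]
Step 4: insert pb at [3, 19, 34, 37] -> counters=[2,0,0,1,0,0,0,0,0,1,1,0,0,0,1,0,0,0,0,1,1,0,1,1,0,0,0,0,0,0,1,0,0,0,1,0,0,1,1,1,0,1]
Step 5: insert cco at [0, 20, 23, 39] -> counters=[3,0,0,1,0,0,0,0,0,1,1,0,0,0,1,0,0,0,0,1,2,0,1,2,0,0,0,0,0,0,1,0,0,0,1,0,0,1,1,2,0,1]
Step 6: delete pb at [3, 19, 34, 37] -> counters=[3,0,0,0,0,0,0,0,0,1,1,0,0,0,1,0,0,0,0,0,2,0,1,2,0,0,0,0,0,0,1,0,0,0,0,0,0,0,1,2,0,1]
Step 7: insert cco at [0, 20, 23, 39] -> counters=[4,0,0,0,0,0,0,0,0,1,1,0,0,0,1,0,0,0,0,0,3,0,1,3,0,0,0,0,0,0,1,0,0,0,0,0,0,0,1,3,0,1]
Step 8: delete r at [9, 10, 14, 38] -> counters=[4,0,0,0,0,0,0,0,0,0,0,0,0,0,0,0,0,0,0,0,3,0,1,3,0,0,0,0,0,0,1,0,0,0,0,0,0,0,0,3,0,1]
Step 9: delete qz at [0, 22, 30, 41] -> counters=[3,0,0,0,0,0,0,0,0,0,0,0,0,0,0,0,0,0,0,0,3,0,0,3,0,0,0,0,0,0,0,0,0,0,0,0,0,0,0,3,0,0]
Step 10: delete cco at [0, 20, 23, 39] -> counters=[2,0,0,0,0,0,0,0,0,0,0,0,0,0,0,0,0,0,0,0,2,0,0,2,0,0,0,0,0,0,0,0,0,0,0,0,0,0,0,2,0,0]
Step 11: insert qz at [0, 22, 30, 41] -> counters=[3,0,0,0,0,0,0,0,0,0,0,0,0,0,0,0,0,0,0,0,2,0,1,2,0,0,0,0,0,0,1,0,0,0,0,0,0,0,0,2,0,1]
Step 12: delete qz at [0, 22, 30, 41] -> counters=[2,0,0,0,0,0,0,0,0,0,0,0,0,0,0,0,0,0,0,0,2,0,0,2,0,0,0,0,0,0,0,0,0,0,0,0,0,0,0,2,0,0]
Step 13: delete cco at [0, 20, 23, 39] -> counters=[1,0,0,0,0,0,0,0,0,0,0,0,0,0,0,0,0,0,0,0,1,0,0,1,0,0,0,0,0,0,0,0,0,0,0,0,0,0,0,1,0,0]
Step 14: insert pb at [3, 19, 34, 37] -> counters=[1,0,0,1,0,0,0,0,0,0,0,0,0,0,0,0,0,0,0,1,1,0,0,1,0,0,0,0,0,0,0,0,0,0,1,0,0,1,0,1,0,0]
Step 15: delete cco at [0, 20, 23, 39] -> counters=[0,0,0,1,0,0,0,0,0,0,0,0,0,0,0,0,0,0,0,1,0,0,0,0,0,0,0,0,0,0,0,0,0,0,1,0,0,1,0,0,0,0]
Step 16: insert pb at [3, 19, 34, 37] -> counters=[0,0,0,2,0,0,0,0,0,0,0,0,0,0,0,0,0,0,0,2,0,0,0,0,0,0,0,0,0,0,0,0,0,0,2,0,0,2,0,0,0,0]
Step 17: insert qz at [0, 22, 30, 41] -> counters=[1,0,0,2,0,0,0,0,0,0,0,0,0,0,0,0,0,0,0,2,0,0,1,0,0,0,0,0,0,0,1,0,0,0,2,0,0,2,0,0,0,1]
Final counters=[1,0,0,2,0,0,0,0,0,0,0,0,0,0,0,0,0,0,0,2,0,0,1,0,0,0,0,0,0,0,1,0,0,0,2,0,0,2,0,0,0,1] -> 8 nonzero

Answer: 8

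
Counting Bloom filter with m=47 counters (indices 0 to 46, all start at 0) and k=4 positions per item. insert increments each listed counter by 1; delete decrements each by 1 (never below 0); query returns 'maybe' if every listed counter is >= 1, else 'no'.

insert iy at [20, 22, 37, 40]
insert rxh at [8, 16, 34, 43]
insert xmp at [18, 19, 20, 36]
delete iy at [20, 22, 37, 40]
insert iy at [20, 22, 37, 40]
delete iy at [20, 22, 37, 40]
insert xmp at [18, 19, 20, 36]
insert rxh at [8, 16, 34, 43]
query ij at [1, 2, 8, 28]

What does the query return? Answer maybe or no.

Answer: no

Derivation:
Step 1: insert iy at [20, 22, 37, 40] -> counters=[0,0,0,0,0,0,0,0,0,0,0,0,0,0,0,0,0,0,0,0,1,0,1,0,0,0,0,0,0,0,0,0,0,0,0,0,0,1,0,0,1,0,0,0,0,0,0]
Step 2: insert rxh at [8, 16, 34, 43] -> counters=[0,0,0,0,0,0,0,0,1,0,0,0,0,0,0,0,1,0,0,0,1,0,1,0,0,0,0,0,0,0,0,0,0,0,1,0,0,1,0,0,1,0,0,1,0,0,0]
Step 3: insert xmp at [18, 19, 20, 36] -> counters=[0,0,0,0,0,0,0,0,1,0,0,0,0,0,0,0,1,0,1,1,2,0,1,0,0,0,0,0,0,0,0,0,0,0,1,0,1,1,0,0,1,0,0,1,0,0,0]
Step 4: delete iy at [20, 22, 37, 40] -> counters=[0,0,0,0,0,0,0,0,1,0,0,0,0,0,0,0,1,0,1,1,1,0,0,0,0,0,0,0,0,0,0,0,0,0,1,0,1,0,0,0,0,0,0,1,0,0,0]
Step 5: insert iy at [20, 22, 37, 40] -> counters=[0,0,0,0,0,0,0,0,1,0,0,0,0,0,0,0,1,0,1,1,2,0,1,0,0,0,0,0,0,0,0,0,0,0,1,0,1,1,0,0,1,0,0,1,0,0,0]
Step 6: delete iy at [20, 22, 37, 40] -> counters=[0,0,0,0,0,0,0,0,1,0,0,0,0,0,0,0,1,0,1,1,1,0,0,0,0,0,0,0,0,0,0,0,0,0,1,0,1,0,0,0,0,0,0,1,0,0,0]
Step 7: insert xmp at [18, 19, 20, 36] -> counters=[0,0,0,0,0,0,0,0,1,0,0,0,0,0,0,0,1,0,2,2,2,0,0,0,0,0,0,0,0,0,0,0,0,0,1,0,2,0,0,0,0,0,0,1,0,0,0]
Step 8: insert rxh at [8, 16, 34, 43] -> counters=[0,0,0,0,0,0,0,0,2,0,0,0,0,0,0,0,2,0,2,2,2,0,0,0,0,0,0,0,0,0,0,0,0,0,2,0,2,0,0,0,0,0,0,2,0,0,0]
Query ij: check counters[1]=0 counters[2]=0 counters[8]=2 counters[28]=0 -> no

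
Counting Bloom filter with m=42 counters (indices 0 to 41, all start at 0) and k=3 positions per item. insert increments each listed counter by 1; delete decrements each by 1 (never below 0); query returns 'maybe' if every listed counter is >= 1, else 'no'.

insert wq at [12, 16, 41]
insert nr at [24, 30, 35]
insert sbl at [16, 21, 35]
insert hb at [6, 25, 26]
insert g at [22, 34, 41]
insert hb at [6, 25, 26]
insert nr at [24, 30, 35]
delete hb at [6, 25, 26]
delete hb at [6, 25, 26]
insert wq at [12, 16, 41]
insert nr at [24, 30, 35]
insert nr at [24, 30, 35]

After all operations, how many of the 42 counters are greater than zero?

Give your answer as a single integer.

Step 1: insert wq at [12, 16, 41] -> counters=[0,0,0,0,0,0,0,0,0,0,0,0,1,0,0,0,1,0,0,0,0,0,0,0,0,0,0,0,0,0,0,0,0,0,0,0,0,0,0,0,0,1]
Step 2: insert nr at [24, 30, 35] -> counters=[0,0,0,0,0,0,0,0,0,0,0,0,1,0,0,0,1,0,0,0,0,0,0,0,1,0,0,0,0,0,1,0,0,0,0,1,0,0,0,0,0,1]
Step 3: insert sbl at [16, 21, 35] -> counters=[0,0,0,0,0,0,0,0,0,0,0,0,1,0,0,0,2,0,0,0,0,1,0,0,1,0,0,0,0,0,1,0,0,0,0,2,0,0,0,0,0,1]
Step 4: insert hb at [6, 25, 26] -> counters=[0,0,0,0,0,0,1,0,0,0,0,0,1,0,0,0,2,0,0,0,0,1,0,0,1,1,1,0,0,0,1,0,0,0,0,2,0,0,0,0,0,1]
Step 5: insert g at [22, 34, 41] -> counters=[0,0,0,0,0,0,1,0,0,0,0,0,1,0,0,0,2,0,0,0,0,1,1,0,1,1,1,0,0,0,1,0,0,0,1,2,0,0,0,0,0,2]
Step 6: insert hb at [6, 25, 26] -> counters=[0,0,0,0,0,0,2,0,0,0,0,0,1,0,0,0,2,0,0,0,0,1,1,0,1,2,2,0,0,0,1,0,0,0,1,2,0,0,0,0,0,2]
Step 7: insert nr at [24, 30, 35] -> counters=[0,0,0,0,0,0,2,0,0,0,0,0,1,0,0,0,2,0,0,0,0,1,1,0,2,2,2,0,0,0,2,0,0,0,1,3,0,0,0,0,0,2]
Step 8: delete hb at [6, 25, 26] -> counters=[0,0,0,0,0,0,1,0,0,0,0,0,1,0,0,0,2,0,0,0,0,1,1,0,2,1,1,0,0,0,2,0,0,0,1,3,0,0,0,0,0,2]
Step 9: delete hb at [6, 25, 26] -> counters=[0,0,0,0,0,0,0,0,0,0,0,0,1,0,0,0,2,0,0,0,0,1,1,0,2,0,0,0,0,0,2,0,0,0,1,3,0,0,0,0,0,2]
Step 10: insert wq at [12, 16, 41] -> counters=[0,0,0,0,0,0,0,0,0,0,0,0,2,0,0,0,3,0,0,0,0,1,1,0,2,0,0,0,0,0,2,0,0,0,1,3,0,0,0,0,0,3]
Step 11: insert nr at [24, 30, 35] -> counters=[0,0,0,0,0,0,0,0,0,0,0,0,2,0,0,0,3,0,0,0,0,1,1,0,3,0,0,0,0,0,3,0,0,0,1,4,0,0,0,0,0,3]
Step 12: insert nr at [24, 30, 35] -> counters=[0,0,0,0,0,0,0,0,0,0,0,0,2,0,0,0,3,0,0,0,0,1,1,0,4,0,0,0,0,0,4,0,0,0,1,5,0,0,0,0,0,3]
Final counters=[0,0,0,0,0,0,0,0,0,0,0,0,2,0,0,0,3,0,0,0,0,1,1,0,4,0,0,0,0,0,4,0,0,0,1,5,0,0,0,0,0,3] -> 9 nonzero

Answer: 9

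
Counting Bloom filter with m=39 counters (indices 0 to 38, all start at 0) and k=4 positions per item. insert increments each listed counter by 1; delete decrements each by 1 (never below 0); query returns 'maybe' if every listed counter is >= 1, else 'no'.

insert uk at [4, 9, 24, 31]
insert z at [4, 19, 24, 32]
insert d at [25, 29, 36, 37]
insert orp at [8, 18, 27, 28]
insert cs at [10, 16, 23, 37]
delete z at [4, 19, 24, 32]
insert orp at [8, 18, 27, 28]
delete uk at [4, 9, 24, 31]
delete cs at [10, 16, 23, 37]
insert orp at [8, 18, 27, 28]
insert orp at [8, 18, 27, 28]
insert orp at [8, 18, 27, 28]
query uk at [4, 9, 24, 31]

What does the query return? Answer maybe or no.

Answer: no

Derivation:
Step 1: insert uk at [4, 9, 24, 31] -> counters=[0,0,0,0,1,0,0,0,0,1,0,0,0,0,0,0,0,0,0,0,0,0,0,0,1,0,0,0,0,0,0,1,0,0,0,0,0,0,0]
Step 2: insert z at [4, 19, 24, 32] -> counters=[0,0,0,0,2,0,0,0,0,1,0,0,0,0,0,0,0,0,0,1,0,0,0,0,2,0,0,0,0,0,0,1,1,0,0,0,0,0,0]
Step 3: insert d at [25, 29, 36, 37] -> counters=[0,0,0,0,2,0,0,0,0,1,0,0,0,0,0,0,0,0,0,1,0,0,0,0,2,1,0,0,0,1,0,1,1,0,0,0,1,1,0]
Step 4: insert orp at [8, 18, 27, 28] -> counters=[0,0,0,0,2,0,0,0,1,1,0,0,0,0,0,0,0,0,1,1,0,0,0,0,2,1,0,1,1,1,0,1,1,0,0,0,1,1,0]
Step 5: insert cs at [10, 16, 23, 37] -> counters=[0,0,0,0,2,0,0,0,1,1,1,0,0,0,0,0,1,0,1,1,0,0,0,1,2,1,0,1,1,1,0,1,1,0,0,0,1,2,0]
Step 6: delete z at [4, 19, 24, 32] -> counters=[0,0,0,0,1,0,0,0,1,1,1,0,0,0,0,0,1,0,1,0,0,0,0,1,1,1,0,1,1,1,0,1,0,0,0,0,1,2,0]
Step 7: insert orp at [8, 18, 27, 28] -> counters=[0,0,0,0,1,0,0,0,2,1,1,0,0,0,0,0,1,0,2,0,0,0,0,1,1,1,0,2,2,1,0,1,0,0,0,0,1,2,0]
Step 8: delete uk at [4, 9, 24, 31] -> counters=[0,0,0,0,0,0,0,0,2,0,1,0,0,0,0,0,1,0,2,0,0,0,0,1,0,1,0,2,2,1,0,0,0,0,0,0,1,2,0]
Step 9: delete cs at [10, 16, 23, 37] -> counters=[0,0,0,0,0,0,0,0,2,0,0,0,0,0,0,0,0,0,2,0,0,0,0,0,0,1,0,2,2,1,0,0,0,0,0,0,1,1,0]
Step 10: insert orp at [8, 18, 27, 28] -> counters=[0,0,0,0,0,0,0,0,3,0,0,0,0,0,0,0,0,0,3,0,0,0,0,0,0,1,0,3,3,1,0,0,0,0,0,0,1,1,0]
Step 11: insert orp at [8, 18, 27, 28] -> counters=[0,0,0,0,0,0,0,0,4,0,0,0,0,0,0,0,0,0,4,0,0,0,0,0,0,1,0,4,4,1,0,0,0,0,0,0,1,1,0]
Step 12: insert orp at [8, 18, 27, 28] -> counters=[0,0,0,0,0,0,0,0,5,0,0,0,0,0,0,0,0,0,5,0,0,0,0,0,0,1,0,5,5,1,0,0,0,0,0,0,1,1,0]
Query uk: check counters[4]=0 counters[9]=0 counters[24]=0 counters[31]=0 -> no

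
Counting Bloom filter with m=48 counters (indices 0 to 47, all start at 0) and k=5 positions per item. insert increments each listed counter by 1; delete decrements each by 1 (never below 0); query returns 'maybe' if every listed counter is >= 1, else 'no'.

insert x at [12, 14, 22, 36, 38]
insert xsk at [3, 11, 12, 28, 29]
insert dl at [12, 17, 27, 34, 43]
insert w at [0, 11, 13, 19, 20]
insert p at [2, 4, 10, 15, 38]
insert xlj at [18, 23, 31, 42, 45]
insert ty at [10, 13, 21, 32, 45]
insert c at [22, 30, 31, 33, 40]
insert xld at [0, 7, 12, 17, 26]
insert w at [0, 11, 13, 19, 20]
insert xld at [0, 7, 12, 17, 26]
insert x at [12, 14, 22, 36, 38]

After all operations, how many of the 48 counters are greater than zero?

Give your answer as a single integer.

Answer: 33

Derivation:
Step 1: insert x at [12, 14, 22, 36, 38] -> counters=[0,0,0,0,0,0,0,0,0,0,0,0,1,0,1,0,0,0,0,0,0,0,1,0,0,0,0,0,0,0,0,0,0,0,0,0,1,0,1,0,0,0,0,0,0,0,0,0]
Step 2: insert xsk at [3, 11, 12, 28, 29] -> counters=[0,0,0,1,0,0,0,0,0,0,0,1,2,0,1,0,0,0,0,0,0,0,1,0,0,0,0,0,1,1,0,0,0,0,0,0,1,0,1,0,0,0,0,0,0,0,0,0]
Step 3: insert dl at [12, 17, 27, 34, 43] -> counters=[0,0,0,1,0,0,0,0,0,0,0,1,3,0,1,0,0,1,0,0,0,0,1,0,0,0,0,1,1,1,0,0,0,0,1,0,1,0,1,0,0,0,0,1,0,0,0,0]
Step 4: insert w at [0, 11, 13, 19, 20] -> counters=[1,0,0,1,0,0,0,0,0,0,0,2,3,1,1,0,0,1,0,1,1,0,1,0,0,0,0,1,1,1,0,0,0,0,1,0,1,0,1,0,0,0,0,1,0,0,0,0]
Step 5: insert p at [2, 4, 10, 15, 38] -> counters=[1,0,1,1,1,0,0,0,0,0,1,2,3,1,1,1,0,1,0,1,1,0,1,0,0,0,0,1,1,1,0,0,0,0,1,0,1,0,2,0,0,0,0,1,0,0,0,0]
Step 6: insert xlj at [18, 23, 31, 42, 45] -> counters=[1,0,1,1,1,0,0,0,0,0,1,2,3,1,1,1,0,1,1,1,1,0,1,1,0,0,0,1,1,1,0,1,0,0,1,0,1,0,2,0,0,0,1,1,0,1,0,0]
Step 7: insert ty at [10, 13, 21, 32, 45] -> counters=[1,0,1,1,1,0,0,0,0,0,2,2,3,2,1,1,0,1,1,1,1,1,1,1,0,0,0,1,1,1,0,1,1,0,1,0,1,0,2,0,0,0,1,1,0,2,0,0]
Step 8: insert c at [22, 30, 31, 33, 40] -> counters=[1,0,1,1,1,0,0,0,0,0,2,2,3,2,1,1,0,1,1,1,1,1,2,1,0,0,0,1,1,1,1,2,1,1,1,0,1,0,2,0,1,0,1,1,0,2,0,0]
Step 9: insert xld at [0, 7, 12, 17, 26] -> counters=[2,0,1,1,1,0,0,1,0,0,2,2,4,2,1,1,0,2,1,1,1,1,2,1,0,0,1,1,1,1,1,2,1,1,1,0,1,0,2,0,1,0,1,1,0,2,0,0]
Step 10: insert w at [0, 11, 13, 19, 20] -> counters=[3,0,1,1,1,0,0,1,0,0,2,3,4,3,1,1,0,2,1,2,2,1,2,1,0,0,1,1,1,1,1,2,1,1,1,0,1,0,2,0,1,0,1,1,0,2,0,0]
Step 11: insert xld at [0, 7, 12, 17, 26] -> counters=[4,0,1,1,1,0,0,2,0,0,2,3,5,3,1,1,0,3,1,2,2,1,2,1,0,0,2,1,1,1,1,2,1,1,1,0,1,0,2,0,1,0,1,1,0,2,0,0]
Step 12: insert x at [12, 14, 22, 36, 38] -> counters=[4,0,1,1,1,0,0,2,0,0,2,3,6,3,2,1,0,3,1,2,2,1,3,1,0,0,2,1,1,1,1,2,1,1,1,0,2,0,3,0,1,0,1,1,0,2,0,0]
Final counters=[4,0,1,1,1,0,0,2,0,0,2,3,6,3,2,1,0,3,1,2,2,1,3,1,0,0,2,1,1,1,1,2,1,1,1,0,2,0,3,0,1,0,1,1,0,2,0,0] -> 33 nonzero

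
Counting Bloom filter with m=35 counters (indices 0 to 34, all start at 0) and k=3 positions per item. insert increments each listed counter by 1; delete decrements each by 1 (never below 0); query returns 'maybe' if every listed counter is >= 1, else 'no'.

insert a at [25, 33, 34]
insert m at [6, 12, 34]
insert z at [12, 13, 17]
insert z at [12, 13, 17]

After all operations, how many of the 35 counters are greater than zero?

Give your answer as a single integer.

Step 1: insert a at [25, 33, 34] -> counters=[0,0,0,0,0,0,0,0,0,0,0,0,0,0,0,0,0,0,0,0,0,0,0,0,0,1,0,0,0,0,0,0,0,1,1]
Step 2: insert m at [6, 12, 34] -> counters=[0,0,0,0,0,0,1,0,0,0,0,0,1,0,0,0,0,0,0,0,0,0,0,0,0,1,0,0,0,0,0,0,0,1,2]
Step 3: insert z at [12, 13, 17] -> counters=[0,0,0,0,0,0,1,0,0,0,0,0,2,1,0,0,0,1,0,0,0,0,0,0,0,1,0,0,0,0,0,0,0,1,2]
Step 4: insert z at [12, 13, 17] -> counters=[0,0,0,0,0,0,1,0,0,0,0,0,3,2,0,0,0,2,0,0,0,0,0,0,0,1,0,0,0,0,0,0,0,1,2]
Final counters=[0,0,0,0,0,0,1,0,0,0,0,0,3,2,0,0,0,2,0,0,0,0,0,0,0,1,0,0,0,0,0,0,0,1,2] -> 7 nonzero

Answer: 7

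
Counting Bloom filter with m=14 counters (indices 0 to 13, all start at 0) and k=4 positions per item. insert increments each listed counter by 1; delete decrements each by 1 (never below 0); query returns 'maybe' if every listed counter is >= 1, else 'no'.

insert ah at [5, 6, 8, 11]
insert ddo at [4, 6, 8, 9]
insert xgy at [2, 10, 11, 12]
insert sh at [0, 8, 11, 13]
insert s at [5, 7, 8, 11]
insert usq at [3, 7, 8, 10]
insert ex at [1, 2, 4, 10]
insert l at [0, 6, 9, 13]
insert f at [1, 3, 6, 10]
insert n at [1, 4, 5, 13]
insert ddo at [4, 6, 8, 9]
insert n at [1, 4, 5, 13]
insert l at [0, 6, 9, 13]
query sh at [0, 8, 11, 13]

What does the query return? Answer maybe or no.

Step 1: insert ah at [5, 6, 8, 11] -> counters=[0,0,0,0,0,1,1,0,1,0,0,1,0,0]
Step 2: insert ddo at [4, 6, 8, 9] -> counters=[0,0,0,0,1,1,2,0,2,1,0,1,0,0]
Step 3: insert xgy at [2, 10, 11, 12] -> counters=[0,0,1,0,1,1,2,0,2,1,1,2,1,0]
Step 4: insert sh at [0, 8, 11, 13] -> counters=[1,0,1,0,1,1,2,0,3,1,1,3,1,1]
Step 5: insert s at [5, 7, 8, 11] -> counters=[1,0,1,0,1,2,2,1,4,1,1,4,1,1]
Step 6: insert usq at [3, 7, 8, 10] -> counters=[1,0,1,1,1,2,2,2,5,1,2,4,1,1]
Step 7: insert ex at [1, 2, 4, 10] -> counters=[1,1,2,1,2,2,2,2,5,1,3,4,1,1]
Step 8: insert l at [0, 6, 9, 13] -> counters=[2,1,2,1,2,2,3,2,5,2,3,4,1,2]
Step 9: insert f at [1, 3, 6, 10] -> counters=[2,2,2,2,2,2,4,2,5,2,4,4,1,2]
Step 10: insert n at [1, 4, 5, 13] -> counters=[2,3,2,2,3,3,4,2,5,2,4,4,1,3]
Step 11: insert ddo at [4, 6, 8, 9] -> counters=[2,3,2,2,4,3,5,2,6,3,4,4,1,3]
Step 12: insert n at [1, 4, 5, 13] -> counters=[2,4,2,2,5,4,5,2,6,3,4,4,1,4]
Step 13: insert l at [0, 6, 9, 13] -> counters=[3,4,2,2,5,4,6,2,6,4,4,4,1,5]
Query sh: check counters[0]=3 counters[8]=6 counters[11]=4 counters[13]=5 -> maybe

Answer: maybe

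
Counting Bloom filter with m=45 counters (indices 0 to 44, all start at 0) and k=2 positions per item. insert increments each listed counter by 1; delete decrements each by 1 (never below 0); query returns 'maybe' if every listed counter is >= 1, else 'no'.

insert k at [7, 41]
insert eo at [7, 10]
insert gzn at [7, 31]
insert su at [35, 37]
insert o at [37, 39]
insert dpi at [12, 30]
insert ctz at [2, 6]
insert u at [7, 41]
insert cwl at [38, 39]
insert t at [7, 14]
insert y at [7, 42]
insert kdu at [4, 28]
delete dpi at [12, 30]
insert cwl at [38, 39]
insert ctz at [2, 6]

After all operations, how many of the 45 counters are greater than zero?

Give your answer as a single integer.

Step 1: insert k at [7, 41] -> counters=[0,0,0,0,0,0,0,1,0,0,0,0,0,0,0,0,0,0,0,0,0,0,0,0,0,0,0,0,0,0,0,0,0,0,0,0,0,0,0,0,0,1,0,0,0]
Step 2: insert eo at [7, 10] -> counters=[0,0,0,0,0,0,0,2,0,0,1,0,0,0,0,0,0,0,0,0,0,0,0,0,0,0,0,0,0,0,0,0,0,0,0,0,0,0,0,0,0,1,0,0,0]
Step 3: insert gzn at [7, 31] -> counters=[0,0,0,0,0,0,0,3,0,0,1,0,0,0,0,0,0,0,0,0,0,0,0,0,0,0,0,0,0,0,0,1,0,0,0,0,0,0,0,0,0,1,0,0,0]
Step 4: insert su at [35, 37] -> counters=[0,0,0,0,0,0,0,3,0,0,1,0,0,0,0,0,0,0,0,0,0,0,0,0,0,0,0,0,0,0,0,1,0,0,0,1,0,1,0,0,0,1,0,0,0]
Step 5: insert o at [37, 39] -> counters=[0,0,0,0,0,0,0,3,0,0,1,0,0,0,0,0,0,0,0,0,0,0,0,0,0,0,0,0,0,0,0,1,0,0,0,1,0,2,0,1,0,1,0,0,0]
Step 6: insert dpi at [12, 30] -> counters=[0,0,0,0,0,0,0,3,0,0,1,0,1,0,0,0,0,0,0,0,0,0,0,0,0,0,0,0,0,0,1,1,0,0,0,1,0,2,0,1,0,1,0,0,0]
Step 7: insert ctz at [2, 6] -> counters=[0,0,1,0,0,0,1,3,0,0,1,0,1,0,0,0,0,0,0,0,0,0,0,0,0,0,0,0,0,0,1,1,0,0,0,1,0,2,0,1,0,1,0,0,0]
Step 8: insert u at [7, 41] -> counters=[0,0,1,0,0,0,1,4,0,0,1,0,1,0,0,0,0,0,0,0,0,0,0,0,0,0,0,0,0,0,1,1,0,0,0,1,0,2,0,1,0,2,0,0,0]
Step 9: insert cwl at [38, 39] -> counters=[0,0,1,0,0,0,1,4,0,0,1,0,1,0,0,0,0,0,0,0,0,0,0,0,0,0,0,0,0,0,1,1,0,0,0,1,0,2,1,2,0,2,0,0,0]
Step 10: insert t at [7, 14] -> counters=[0,0,1,0,0,0,1,5,0,0,1,0,1,0,1,0,0,0,0,0,0,0,0,0,0,0,0,0,0,0,1,1,0,0,0,1,0,2,1,2,0,2,0,0,0]
Step 11: insert y at [7, 42] -> counters=[0,0,1,0,0,0,1,6,0,0,1,0,1,0,1,0,0,0,0,0,0,0,0,0,0,0,0,0,0,0,1,1,0,0,0,1,0,2,1,2,0,2,1,0,0]
Step 12: insert kdu at [4, 28] -> counters=[0,0,1,0,1,0,1,6,0,0,1,0,1,0,1,0,0,0,0,0,0,0,0,0,0,0,0,0,1,0,1,1,0,0,0,1,0,2,1,2,0,2,1,0,0]
Step 13: delete dpi at [12, 30] -> counters=[0,0,1,0,1,0,1,6,0,0,1,0,0,0,1,0,0,0,0,0,0,0,0,0,0,0,0,0,1,0,0,1,0,0,0,1,0,2,1,2,0,2,1,0,0]
Step 14: insert cwl at [38, 39] -> counters=[0,0,1,0,1,0,1,6,0,0,1,0,0,0,1,0,0,0,0,0,0,0,0,0,0,0,0,0,1,0,0,1,0,0,0,1,0,2,2,3,0,2,1,0,0]
Step 15: insert ctz at [2, 6] -> counters=[0,0,2,0,1,0,2,6,0,0,1,0,0,0,1,0,0,0,0,0,0,0,0,0,0,0,0,0,1,0,0,1,0,0,0,1,0,2,2,3,0,2,1,0,0]
Final counters=[0,0,2,0,1,0,2,6,0,0,1,0,0,0,1,0,0,0,0,0,0,0,0,0,0,0,0,0,1,0,0,1,0,0,0,1,0,2,2,3,0,2,1,0,0] -> 14 nonzero

Answer: 14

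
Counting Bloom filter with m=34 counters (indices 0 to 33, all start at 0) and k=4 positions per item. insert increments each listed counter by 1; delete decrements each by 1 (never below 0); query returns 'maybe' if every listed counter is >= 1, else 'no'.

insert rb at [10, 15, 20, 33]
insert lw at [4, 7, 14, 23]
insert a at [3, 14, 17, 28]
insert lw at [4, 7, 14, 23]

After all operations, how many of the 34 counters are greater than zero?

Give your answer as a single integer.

Answer: 11

Derivation:
Step 1: insert rb at [10, 15, 20, 33] -> counters=[0,0,0,0,0,0,0,0,0,0,1,0,0,0,0,1,0,0,0,0,1,0,0,0,0,0,0,0,0,0,0,0,0,1]
Step 2: insert lw at [4, 7, 14, 23] -> counters=[0,0,0,0,1,0,0,1,0,0,1,0,0,0,1,1,0,0,0,0,1,0,0,1,0,0,0,0,0,0,0,0,0,1]
Step 3: insert a at [3, 14, 17, 28] -> counters=[0,0,0,1,1,0,0,1,0,0,1,0,0,0,2,1,0,1,0,0,1,0,0,1,0,0,0,0,1,0,0,0,0,1]
Step 4: insert lw at [4, 7, 14, 23] -> counters=[0,0,0,1,2,0,0,2,0,0,1,0,0,0,3,1,0,1,0,0,1,0,0,2,0,0,0,0,1,0,0,0,0,1]
Final counters=[0,0,0,1,2,0,0,2,0,0,1,0,0,0,3,1,0,1,0,0,1,0,0,2,0,0,0,0,1,0,0,0,0,1] -> 11 nonzero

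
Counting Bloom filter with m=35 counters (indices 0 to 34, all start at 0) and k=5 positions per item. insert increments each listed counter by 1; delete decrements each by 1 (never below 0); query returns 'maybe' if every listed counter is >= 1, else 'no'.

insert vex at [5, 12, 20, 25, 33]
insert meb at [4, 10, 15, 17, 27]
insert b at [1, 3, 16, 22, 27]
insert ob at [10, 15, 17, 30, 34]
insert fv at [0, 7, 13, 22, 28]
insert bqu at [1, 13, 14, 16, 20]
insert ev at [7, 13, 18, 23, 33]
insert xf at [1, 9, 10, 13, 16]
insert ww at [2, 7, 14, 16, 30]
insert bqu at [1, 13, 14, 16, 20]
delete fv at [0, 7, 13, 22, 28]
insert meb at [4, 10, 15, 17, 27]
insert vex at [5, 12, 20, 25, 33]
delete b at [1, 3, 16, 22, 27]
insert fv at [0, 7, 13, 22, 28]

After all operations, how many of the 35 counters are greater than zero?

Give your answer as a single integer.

Step 1: insert vex at [5, 12, 20, 25, 33] -> counters=[0,0,0,0,0,1,0,0,0,0,0,0,1,0,0,0,0,0,0,0,1,0,0,0,0,1,0,0,0,0,0,0,0,1,0]
Step 2: insert meb at [4, 10, 15, 17, 27] -> counters=[0,0,0,0,1,1,0,0,0,0,1,0,1,0,0,1,0,1,0,0,1,0,0,0,0,1,0,1,0,0,0,0,0,1,0]
Step 3: insert b at [1, 3, 16, 22, 27] -> counters=[0,1,0,1,1,1,0,0,0,0,1,0,1,0,0,1,1,1,0,0,1,0,1,0,0,1,0,2,0,0,0,0,0,1,0]
Step 4: insert ob at [10, 15, 17, 30, 34] -> counters=[0,1,0,1,1,1,0,0,0,0,2,0,1,0,0,2,1,2,0,0,1,0,1,0,0,1,0,2,0,0,1,0,0,1,1]
Step 5: insert fv at [0, 7, 13, 22, 28] -> counters=[1,1,0,1,1,1,0,1,0,0,2,0,1,1,0,2,1,2,0,0,1,0,2,0,0,1,0,2,1,0,1,0,0,1,1]
Step 6: insert bqu at [1, 13, 14, 16, 20] -> counters=[1,2,0,1,1,1,0,1,0,0,2,0,1,2,1,2,2,2,0,0,2,0,2,0,0,1,0,2,1,0,1,0,0,1,1]
Step 7: insert ev at [7, 13, 18, 23, 33] -> counters=[1,2,0,1,1,1,0,2,0,0,2,0,1,3,1,2,2,2,1,0,2,0,2,1,0,1,0,2,1,0,1,0,0,2,1]
Step 8: insert xf at [1, 9, 10, 13, 16] -> counters=[1,3,0,1,1,1,0,2,0,1,3,0,1,4,1,2,3,2,1,0,2,0,2,1,0,1,0,2,1,0,1,0,0,2,1]
Step 9: insert ww at [2, 7, 14, 16, 30] -> counters=[1,3,1,1,1,1,0,3,0,1,3,0,1,4,2,2,4,2,1,0,2,0,2,1,0,1,0,2,1,0,2,0,0,2,1]
Step 10: insert bqu at [1, 13, 14, 16, 20] -> counters=[1,4,1,1,1,1,0,3,0,1,3,0,1,5,3,2,5,2,1,0,3,0,2,1,0,1,0,2,1,0,2,0,0,2,1]
Step 11: delete fv at [0, 7, 13, 22, 28] -> counters=[0,4,1,1,1,1,0,2,0,1,3,0,1,4,3,2,5,2,1,0,3,0,1,1,0,1,0,2,0,0,2,0,0,2,1]
Step 12: insert meb at [4, 10, 15, 17, 27] -> counters=[0,4,1,1,2,1,0,2,0,1,4,0,1,4,3,3,5,3,1,0,3,0,1,1,0,1,0,3,0,0,2,0,0,2,1]
Step 13: insert vex at [5, 12, 20, 25, 33] -> counters=[0,4,1,1,2,2,0,2,0,1,4,0,2,4,3,3,5,3,1,0,4,0,1,1,0,2,0,3,0,0,2,0,0,3,1]
Step 14: delete b at [1, 3, 16, 22, 27] -> counters=[0,3,1,0,2,2,0,2,0,1,4,0,2,4,3,3,4,3,1,0,4,0,0,1,0,2,0,2,0,0,2,0,0,3,1]
Step 15: insert fv at [0, 7, 13, 22, 28] -> counters=[1,3,1,0,2,2,0,3,0,1,4,0,2,5,3,3,4,3,1,0,4,0,1,1,0,2,0,2,1,0,2,0,0,3,1]
Final counters=[1,3,1,0,2,2,0,3,0,1,4,0,2,5,3,3,4,3,1,0,4,0,1,1,0,2,0,2,1,0,2,0,0,3,1] -> 24 nonzero

Answer: 24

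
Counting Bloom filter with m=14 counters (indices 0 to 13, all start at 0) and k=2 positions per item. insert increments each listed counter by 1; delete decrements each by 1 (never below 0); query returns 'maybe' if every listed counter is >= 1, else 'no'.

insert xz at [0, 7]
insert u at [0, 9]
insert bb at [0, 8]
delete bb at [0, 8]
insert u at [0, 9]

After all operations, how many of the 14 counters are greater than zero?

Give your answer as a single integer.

Answer: 3

Derivation:
Step 1: insert xz at [0, 7] -> counters=[1,0,0,0,0,0,0,1,0,0,0,0,0,0]
Step 2: insert u at [0, 9] -> counters=[2,0,0,0,0,0,0,1,0,1,0,0,0,0]
Step 3: insert bb at [0, 8] -> counters=[3,0,0,0,0,0,0,1,1,1,0,0,0,0]
Step 4: delete bb at [0, 8] -> counters=[2,0,0,0,0,0,0,1,0,1,0,0,0,0]
Step 5: insert u at [0, 9] -> counters=[3,0,0,0,0,0,0,1,0,2,0,0,0,0]
Final counters=[3,0,0,0,0,0,0,1,0,2,0,0,0,0] -> 3 nonzero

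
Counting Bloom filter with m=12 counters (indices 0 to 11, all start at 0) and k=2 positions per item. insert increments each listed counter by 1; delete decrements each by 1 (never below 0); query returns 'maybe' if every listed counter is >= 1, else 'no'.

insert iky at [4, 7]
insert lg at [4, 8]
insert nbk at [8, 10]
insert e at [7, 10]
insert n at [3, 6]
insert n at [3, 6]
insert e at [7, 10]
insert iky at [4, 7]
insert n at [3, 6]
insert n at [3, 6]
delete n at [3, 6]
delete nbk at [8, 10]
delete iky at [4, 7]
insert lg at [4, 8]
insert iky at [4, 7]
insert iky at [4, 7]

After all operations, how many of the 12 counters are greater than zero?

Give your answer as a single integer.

Answer: 6

Derivation:
Step 1: insert iky at [4, 7] -> counters=[0,0,0,0,1,0,0,1,0,0,0,0]
Step 2: insert lg at [4, 8] -> counters=[0,0,0,0,2,0,0,1,1,0,0,0]
Step 3: insert nbk at [8, 10] -> counters=[0,0,0,0,2,0,0,1,2,0,1,0]
Step 4: insert e at [7, 10] -> counters=[0,0,0,0,2,0,0,2,2,0,2,0]
Step 5: insert n at [3, 6] -> counters=[0,0,0,1,2,0,1,2,2,0,2,0]
Step 6: insert n at [3, 6] -> counters=[0,0,0,2,2,0,2,2,2,0,2,0]
Step 7: insert e at [7, 10] -> counters=[0,0,0,2,2,0,2,3,2,0,3,0]
Step 8: insert iky at [4, 7] -> counters=[0,0,0,2,3,0,2,4,2,0,3,0]
Step 9: insert n at [3, 6] -> counters=[0,0,0,3,3,0,3,4,2,0,3,0]
Step 10: insert n at [3, 6] -> counters=[0,0,0,4,3,0,4,4,2,0,3,0]
Step 11: delete n at [3, 6] -> counters=[0,0,0,3,3,0,3,4,2,0,3,0]
Step 12: delete nbk at [8, 10] -> counters=[0,0,0,3,3,0,3,4,1,0,2,0]
Step 13: delete iky at [4, 7] -> counters=[0,0,0,3,2,0,3,3,1,0,2,0]
Step 14: insert lg at [4, 8] -> counters=[0,0,0,3,3,0,3,3,2,0,2,0]
Step 15: insert iky at [4, 7] -> counters=[0,0,0,3,4,0,3,4,2,0,2,0]
Step 16: insert iky at [4, 7] -> counters=[0,0,0,3,5,0,3,5,2,0,2,0]
Final counters=[0,0,0,3,5,0,3,5,2,0,2,0] -> 6 nonzero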